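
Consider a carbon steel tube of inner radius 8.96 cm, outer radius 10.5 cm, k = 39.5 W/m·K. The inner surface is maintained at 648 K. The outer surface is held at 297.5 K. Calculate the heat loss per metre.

Q' = 2πk·ΔT/ln(r₂/r₁) = 2π × 39.5 × 350.5 / ln(0.105/0.0896) = 5.48×10^5 W/m

Q' = 5.48×10^5 W/m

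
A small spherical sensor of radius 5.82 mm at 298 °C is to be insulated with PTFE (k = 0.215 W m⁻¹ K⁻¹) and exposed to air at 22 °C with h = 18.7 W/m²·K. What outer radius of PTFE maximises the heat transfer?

r_cr = 2.30 cm

For a sphere, r_cr = 2k_ins/h = 2·0.215/18.7 = 0.0230 m = 2.30 cm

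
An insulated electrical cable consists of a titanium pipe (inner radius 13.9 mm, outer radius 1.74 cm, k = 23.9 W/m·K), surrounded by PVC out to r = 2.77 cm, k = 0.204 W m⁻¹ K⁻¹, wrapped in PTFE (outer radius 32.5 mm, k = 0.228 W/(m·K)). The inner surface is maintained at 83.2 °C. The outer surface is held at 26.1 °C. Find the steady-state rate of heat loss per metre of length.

Resistance network (inner→outer):
  R'_titanium = ln(0.0174/0.0139)/(2πk) = 0.2246/(2π·23.9) = 0.001496 m·K/W
  R'_PVC = ln(0.0277/0.0174)/(2πk) = 0.4650/(2π·0.204) = 0.3628 m·K/W
  R'_PTFE = ln(0.0325/0.0277)/(2πk) = 0.1598/(2π·0.228) = 0.1116 m·K/W
ΣR = 0.001496 + 0.3628 + 0.1116 = 0.4759 m·K/W
Q' = ΔT/ΣR = (83.2 °C − 26.1 °C)/0.4759 = 120 W/m

Q' = 120 W/m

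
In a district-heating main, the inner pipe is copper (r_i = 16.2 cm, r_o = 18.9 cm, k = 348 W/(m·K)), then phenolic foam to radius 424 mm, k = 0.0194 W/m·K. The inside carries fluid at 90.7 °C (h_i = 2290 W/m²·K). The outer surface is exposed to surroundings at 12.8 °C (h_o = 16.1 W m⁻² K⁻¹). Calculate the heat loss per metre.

Q' = 11.7 W/m

Treat each layer as a resistance in series:
  R'_conv,in = 1/(2πr h) = 1/(2π·0.162·2290) = 4.290×10^-4 m·K/W
  R'_copper = ln(0.189/0.162)/(2πk) = 0.1542/(2π·348) = 7.050×10^-5 m·K/W
  R'_phenolic foam = ln(0.424/0.189)/(2πk) = 0.8080/(2π·0.0194) = 6.629 m·K/W
  R'_conv,out = 1/(2πr h) = 1/(2π·0.424·16.1) = 0.02331 m·K/W
ΣR = 4.290×10^-4 + 7.050×10^-5 + 6.629 + 0.02331 = 6.653 m·K/W
Q' = ΔT/ΣR = (90.7 °C − 12.8 °C)/6.653 = 11.7 W/m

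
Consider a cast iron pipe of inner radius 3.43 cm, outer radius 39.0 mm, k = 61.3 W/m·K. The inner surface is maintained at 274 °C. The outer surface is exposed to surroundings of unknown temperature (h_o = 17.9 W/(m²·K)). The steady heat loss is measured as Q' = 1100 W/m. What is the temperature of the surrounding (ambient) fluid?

T_out = 22.9 °C

Sum the resistances:
  R'_cast iron = ln(0.0390/0.0343)/(2πk) = 0.1284/(2π·61.3) = 3.334×10^-4 m·K/W
  R'_conv,out = 1/(2πr h) = 1/(2π·0.0390·17.9) = 0.2280 m·K/W
ΣR = 0.2283 m·K/W
ΔT = Q'·ΣR = 1100 × 0.2283 = 251.1 K
Heat flows outward, so T_out = T_in − ΔT = 274 − 251.1 = 22.9 °C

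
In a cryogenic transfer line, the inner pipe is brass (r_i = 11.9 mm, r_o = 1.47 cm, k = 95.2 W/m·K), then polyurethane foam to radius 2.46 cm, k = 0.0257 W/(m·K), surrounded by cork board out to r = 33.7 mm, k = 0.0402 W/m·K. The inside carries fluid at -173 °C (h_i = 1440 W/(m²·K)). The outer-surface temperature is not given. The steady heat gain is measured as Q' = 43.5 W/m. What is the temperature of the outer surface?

T_out = 20.3 °C

Sum the resistances:
  R'_conv,in = 1/(2πr h) = 1/(2π·0.0119·1440) = 0.009288 m·K/W
  R'_brass = ln(0.0147/0.0119)/(2πk) = 0.2113/(2π·95.2) = 3.533×10^-4 m·K/W
  R'_polyurethane foam = ln(0.0246/0.0147)/(2πk) = 0.5149/(2π·0.0257) = 3.189 m·K/W
  R'_cork board = ln(0.0337/0.0246)/(2πk) = 0.3148/(2π·0.0402) = 1.246 m·K/W
ΣR = 4.444 m·K/W
ΔT = Q'·ΣR = 43.5 × 4.444 = 193.3 K
Heat flows inward, so T_out = T_in + ΔT = -173 + 193.3 = 20.3 °C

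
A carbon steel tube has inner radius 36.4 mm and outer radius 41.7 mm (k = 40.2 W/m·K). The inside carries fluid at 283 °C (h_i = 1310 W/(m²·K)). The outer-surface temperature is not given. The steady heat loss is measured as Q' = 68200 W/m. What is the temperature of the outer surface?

Series resistances:
  R'_conv,in = 1/(2πr h) = 1/(2π·0.0364·1310) = 0.003338 m·K/W
  R'_carbon steel = ln(0.0417/0.0364)/(2πk) = 0.1359/(2π·40.2) = 5.382×10^-4 m·K/W
ΣR = 0.003876 m·K/W
ΔT = Q'·ΣR = 68200 × 0.003876 = 264.3 K
Heat flows outward, so T_out = T_in − ΔT = 283 − 264.3 = 18.7 °C

T_out = 18.7 °C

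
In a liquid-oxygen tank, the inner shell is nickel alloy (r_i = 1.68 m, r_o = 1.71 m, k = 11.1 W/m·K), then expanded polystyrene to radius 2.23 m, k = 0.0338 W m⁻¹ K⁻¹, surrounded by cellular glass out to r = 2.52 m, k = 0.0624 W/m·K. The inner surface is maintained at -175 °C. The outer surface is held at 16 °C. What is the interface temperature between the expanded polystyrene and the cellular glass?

T = -16.5 °C

Resistance network (inner→outer):
  R_nickel alloy = (1/1.68 − 1/1.71)/(4πk) = 0.01044/(4π·11.1) = 7.487×10^-5 K/W
  R_expanded polystyrene = (1/1.71 − 1/2.23)/(4πk) = 0.1364/(4π·0.0338) = 0.3211 K/W
  R_cellular glass = (1/2.23 − 1/2.52)/(4πk) = 0.05161/(4π·0.0624) = 0.06581 K/W
ΣR = 7.487×10^-5 + 0.3211 + 0.06581 = 0.3870 K/W
Q = ΔT/ΣR = (-175 °C − 16 °C)/0.3870 = -493.5 W
From the inner boundary to the expanded polystyrene/cellular glass interface, ΣR_partial = 0.3212 K/W.
T_interface = T_in − Q·ΣR_partial = -175 °C − (-493.5)(0.3212) = -16.5 °C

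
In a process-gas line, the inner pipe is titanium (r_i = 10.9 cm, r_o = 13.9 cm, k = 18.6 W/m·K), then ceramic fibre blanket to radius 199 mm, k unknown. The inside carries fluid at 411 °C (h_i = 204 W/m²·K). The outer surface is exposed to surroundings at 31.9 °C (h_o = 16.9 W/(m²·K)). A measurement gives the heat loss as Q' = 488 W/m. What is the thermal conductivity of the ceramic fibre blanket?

k = 0.0793 W/m·K

ΣR = ΔT/Q' = |411 − 31.9|/488 = 0.7768 m·K/W
Known resistances:
  R'_conv,in = 1/(2πr h) = 1/(2π·0.109·204) = 0.007158 m·K/W
  R'_titanium = ln(0.139/0.109)/(2πk) = 0.2431/(2π·18.6) = 0.002080 m·K/W
  R'_conv,out = 1/(2πr h) = 1/(2π·0.199·16.9) = 0.04732 m·K/W
R_ceramic fibre blanket = ΣR − ΣR_known = 0.7768 − 0.05656 = 0.7202 m·K/W
ln(r₂/r₁)/(2πk) = 0.7202 ⇒ k = 0.3588/(2π·0.7202) = 0.0793 W/m·K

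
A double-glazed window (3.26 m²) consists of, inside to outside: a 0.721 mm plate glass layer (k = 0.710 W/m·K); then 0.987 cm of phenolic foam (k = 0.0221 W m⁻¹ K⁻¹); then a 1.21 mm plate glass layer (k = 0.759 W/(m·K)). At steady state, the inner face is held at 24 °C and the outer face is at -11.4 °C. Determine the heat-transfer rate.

Q = 257 W

Resistance network (inner→outer):
  R_plate glass = L/(kA) = 7.21×10^-4/(0.710·3.26) = 3.115×10^-4 K/W
  R_phenolic foam = L/(kA) = 0.00987/(0.0221·3.26) = 0.1370 K/W
  R_plate glass = L/(kA) = 0.00121/(0.759·3.26) = 4.890×10^-4 K/W
ΣR = 3.115×10^-4 + 0.1370 + 4.890×10^-4 = 0.1378 K/W
Q = ΔT/ΣR = (24 °C − -11.4 °C)/0.1378 = 257 W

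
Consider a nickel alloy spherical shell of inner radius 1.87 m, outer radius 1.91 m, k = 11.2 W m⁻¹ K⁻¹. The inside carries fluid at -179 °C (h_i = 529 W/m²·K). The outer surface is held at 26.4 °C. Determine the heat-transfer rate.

Q = 1.68×10^6 W

Resistance network (inner→outer):
  R_conv,in = 1/(4πr²h) = 1/(4π·1.87²·529) = 4.302×10^-5 K/W
  R_nickel alloy = (1/1.87 − 1/1.91)/(4πk) = 0.01120/(4π·11.2) = 7.957×10^-5 K/W
ΣR = 4.302×10^-5 + 7.957×10^-5 = 1.226×10^-4 K/W
Q = ΔT/ΣR = (-179 °C − 26.4 °C)/1.226×10^-4 = -1.68×10^6 W
(Negative Q ⇒ heat flows inward; heat gain = 1.68×10^6 W.)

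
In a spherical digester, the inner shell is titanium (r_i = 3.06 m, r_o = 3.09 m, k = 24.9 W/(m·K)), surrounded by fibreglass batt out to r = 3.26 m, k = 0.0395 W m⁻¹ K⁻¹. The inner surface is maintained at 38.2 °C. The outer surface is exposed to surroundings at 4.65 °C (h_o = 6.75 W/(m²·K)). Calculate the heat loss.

Q = 955 W

Resistance network (inner→outer):
  R_titanium = (1/3.06 − 1/3.09)/(4πk) = 0.003173/(4π·24.9) = 1.014×10^-5 K/W
  R_fibreglass batt = (1/3.09 − 1/3.26)/(4πk) = 0.01688/(4π·0.0395) = 0.03400 K/W
  R_conv,out = 1/(4πr²h) = 1/(4π·3.26²·6.75) = 0.001109 K/W
ΣR = 1.014×10^-5 + 0.03400 + 0.001109 = 0.03512 K/W
Q = ΔT/ΣR = (38.2 °C − 4.65 °C)/0.03512 = 955 W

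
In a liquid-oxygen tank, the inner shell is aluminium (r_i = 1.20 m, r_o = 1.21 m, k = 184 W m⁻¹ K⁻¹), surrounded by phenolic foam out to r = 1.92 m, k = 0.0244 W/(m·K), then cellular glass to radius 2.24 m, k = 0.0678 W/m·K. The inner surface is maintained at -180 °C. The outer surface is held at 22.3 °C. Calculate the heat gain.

Q = 187 W

Treat each layer as a resistance in series:
  R_aluminium = (1/1.20 − 1/1.21)/(4πk) = 0.006887/(4π·184) = 2.979×10^-6 K/W
  R_phenolic foam = (1/1.21 − 1/1.92)/(4πk) = 0.3056/(4π·0.0244) = 0.9967 K/W
  R_cellular glass = (1/1.92 − 1/2.24)/(4πk) = 0.07440/(4π·0.0678) = 0.08733 K/W
ΣR = 2.979×10^-6 + 0.9967 + 0.08733 = 1.084 K/W
Q = ΔT/ΣR = (-180 °C − 22.3 °C)/1.084 = -187 W
(Negative Q ⇒ heat flows inward; heat gain = 187 W.)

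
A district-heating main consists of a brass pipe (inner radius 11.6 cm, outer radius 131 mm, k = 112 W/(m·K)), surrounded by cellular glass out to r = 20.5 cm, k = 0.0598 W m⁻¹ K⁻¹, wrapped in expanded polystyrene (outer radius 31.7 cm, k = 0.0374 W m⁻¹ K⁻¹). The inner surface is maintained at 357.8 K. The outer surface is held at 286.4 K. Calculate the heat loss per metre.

Series thermal resistances, inner to outer:
  R'_brass = ln(0.131/0.116)/(2πk) = 0.1216/(2π·112) = 1.728×10^-4 m·K/W
  R'_cellular glass = ln(0.205/0.131)/(2πk) = 0.4478/(2π·0.0598) = 1.192 m·K/W
  R'_expanded polystyrene = ln(0.317/0.205)/(2πk) = 0.4359/(2π·0.0374) = 1.855 m·K/W
ΣR = 1.728×10^-4 + 1.192 + 1.855 = 3.047 m·K/W
Q' = ΔT/ΣR = (357.8 K − 286.4 K)/3.047 = 23.4 W/m

Q' = 23.4 W/m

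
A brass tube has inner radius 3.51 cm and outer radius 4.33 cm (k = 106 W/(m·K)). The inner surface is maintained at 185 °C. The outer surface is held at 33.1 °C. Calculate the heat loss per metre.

Q' = 482 kW/m

Q' = 2πk·ΔT/ln(r₂/r₁) = 2π × 106 × 151.9 / ln(0.0433/0.0351) = 4.82×10^5 W/m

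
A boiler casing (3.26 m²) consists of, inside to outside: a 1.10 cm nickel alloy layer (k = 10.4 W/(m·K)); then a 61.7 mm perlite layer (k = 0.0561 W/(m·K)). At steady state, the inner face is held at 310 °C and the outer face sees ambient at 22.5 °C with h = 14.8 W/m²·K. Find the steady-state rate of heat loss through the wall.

Q = 802 W

Series thermal resistances, inner to outer:
  R_nickel alloy = L/(kA) = 0.0110/(10.4·3.26) = 3.244×10^-4 K/W
  R_perlite = L/(kA) = 0.0617/(0.0561·3.26) = 0.3374 K/W
  R_conv,out = 1/(hA) = 1/(14.8·3.26) = 0.02073 K/W
ΣR = 3.244×10^-4 + 0.3374 + 0.02073 = 0.3585 K/W
Q = ΔT/ΣR = (310 °C − 22.5 °C)/0.3585 = 802 W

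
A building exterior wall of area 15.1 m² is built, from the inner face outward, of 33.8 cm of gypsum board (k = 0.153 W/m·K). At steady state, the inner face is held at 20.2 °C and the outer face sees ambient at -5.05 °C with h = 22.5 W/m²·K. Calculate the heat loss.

Q = 169 W

Series thermal resistances, inner to outer:
  R_gypsum board = L/(kA) = 0.338/(0.153·15.1) = 0.1463 K/W
  R_conv,out = 1/(hA) = 1/(22.5·15.1) = 0.002943 K/W
ΣR = 0.1463 + 0.002943 = 0.1492 K/W
Q = ΔT/ΣR = (20.2 °C − -5.05 °C)/0.1492 = 169 W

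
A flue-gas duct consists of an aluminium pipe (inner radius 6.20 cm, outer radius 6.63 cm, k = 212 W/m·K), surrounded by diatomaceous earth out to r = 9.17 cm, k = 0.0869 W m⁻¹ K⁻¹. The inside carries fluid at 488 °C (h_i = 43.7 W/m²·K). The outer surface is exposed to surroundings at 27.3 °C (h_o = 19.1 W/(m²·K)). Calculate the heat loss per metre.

Series thermal resistances, inner to outer:
  R'_conv,in = 1/(2πr h) = 1/(2π·0.0620·43.7) = 0.05874 m·K/W
  R'_aluminium = ln(0.0663/0.0620)/(2πk) = 0.06706/(2π·212) = 5.034×10^-5 m·K/W
  R'_diatomaceous earth = ln(0.0917/0.0663)/(2πk) = 0.3243/(2π·0.0869) = 0.5940 m·K/W
  R'_conv,out = 1/(2πr h) = 1/(2π·0.0917·19.1) = 0.09087 m·K/W
ΣR = 0.05874 + 5.034×10^-5 + 0.5940 + 0.09087 = 0.7437 m·K/W
Q' = ΔT/ΣR = (488 °C − 27.3 °C)/0.7437 = 619 W/m

Q' = 619 W/m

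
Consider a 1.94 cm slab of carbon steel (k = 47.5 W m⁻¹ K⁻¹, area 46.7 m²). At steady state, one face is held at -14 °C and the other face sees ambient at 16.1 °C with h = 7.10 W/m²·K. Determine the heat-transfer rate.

Q = 9.95 kW

Treat each layer as a resistance in series:
  R_carbon steel = L/(kA) = 0.0194/(47.5·46.7) = 8.746×10^-6 K/W
  R_conv,out = 1/(hA) = 1/(7.10·46.7) = 0.003016 K/W
ΣR = 8.746×10^-6 + 0.003016 = 0.003025 K/W
Q = ΔT/ΣR = (-14 °C − 16.1 °C)/0.003025 = -9950 W
(Negative Q ⇒ heat flows inward; heat gain = 9950 W.)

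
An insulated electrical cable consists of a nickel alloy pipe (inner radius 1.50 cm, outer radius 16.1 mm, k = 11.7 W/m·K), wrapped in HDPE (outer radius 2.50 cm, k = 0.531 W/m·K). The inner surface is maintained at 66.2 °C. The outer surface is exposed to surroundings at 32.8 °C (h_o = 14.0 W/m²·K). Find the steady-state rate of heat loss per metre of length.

Series thermal resistances, inner to outer:
  R'_nickel alloy = ln(0.0161/0.0150)/(2πk) = 0.07077/(2π·11.7) = 9.627×10^-4 m·K/W
  R'_HDPE = ln(0.0250/0.0161)/(2πk) = 0.4401/(2π·0.531) = 0.1319 m·K/W
  R'_conv,out = 1/(2πr h) = 1/(2π·0.0250·14.0) = 0.4547 m·K/W
ΣR = 9.627×10^-4 + 0.1319 + 0.4547 = 0.5876 m·K/W
Q' = ΔT/ΣR = (66.2 °C − 32.8 °C)/0.5876 = 56.8 W/m

Q' = 56.8 W/m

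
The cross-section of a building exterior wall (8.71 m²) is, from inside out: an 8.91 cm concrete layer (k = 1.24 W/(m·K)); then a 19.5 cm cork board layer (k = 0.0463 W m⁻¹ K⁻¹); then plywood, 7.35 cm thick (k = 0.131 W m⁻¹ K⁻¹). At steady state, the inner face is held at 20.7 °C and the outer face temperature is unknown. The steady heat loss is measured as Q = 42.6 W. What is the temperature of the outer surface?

T_out = -2.99 °C

Series resistances:
  R_concrete = L/(kA) = 0.0891/(1.24·8.71) = 0.008250 K/W
  R_cork board = L/(kA) = 0.195/(0.0463·8.71) = 0.4835 K/W
  R_plywood = L/(kA) = 0.0735/(0.131·8.71) = 0.06442 K/W
ΣR = 0.5562 K/W
ΔT = Q·ΣR = 42.6 × 0.5562 = 23.69 K
Heat flows outward, so T_out = T_in − ΔT = 20.7 − 23.69 = -2.99 °C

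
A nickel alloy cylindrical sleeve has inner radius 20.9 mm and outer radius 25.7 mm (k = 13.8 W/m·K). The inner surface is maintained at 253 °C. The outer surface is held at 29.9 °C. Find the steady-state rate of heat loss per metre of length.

Q' = 93600 W/m

Q' = 2πk·ΔT/ln(r₂/r₁) = 2π × 13.8 × 223.1 / ln(0.0257/0.0209) = 93600 W/m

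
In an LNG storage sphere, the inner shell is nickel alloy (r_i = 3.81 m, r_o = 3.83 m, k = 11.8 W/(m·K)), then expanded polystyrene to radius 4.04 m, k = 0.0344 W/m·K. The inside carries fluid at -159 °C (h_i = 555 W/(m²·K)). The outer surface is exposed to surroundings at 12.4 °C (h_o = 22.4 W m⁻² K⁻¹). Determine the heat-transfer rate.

Q = 5.42 kW

Treat each layer as a resistance in series:
  R_conv,in = 1/(4πr²h) = 1/(4π·3.81²·555) = 9.878×10^-6 K/W
  R_nickel alloy = (1/3.81 − 1/3.83)/(4πk) = 0.001371/(4π·11.8) = 9.243×10^-6 K/W
  R_expanded polystyrene = (1/3.83 − 1/4.04)/(4πk) = 0.01357/(4π·0.0344) = 0.03140 K/W
  R_conv,out = 1/(4πr²h) = 1/(4π·4.04²·22.4) = 2.177×10^-4 K/W
ΣR = 9.878×10^-6 + 9.243×10^-6 + 0.03140 + 2.177×10^-4 = 0.03164 K/W
Q = ΔT/ΣR = (-159 °C − 12.4 °C)/0.03164 = -5420 W
(Negative Q ⇒ heat flows inward; heat gain = 5420 W.)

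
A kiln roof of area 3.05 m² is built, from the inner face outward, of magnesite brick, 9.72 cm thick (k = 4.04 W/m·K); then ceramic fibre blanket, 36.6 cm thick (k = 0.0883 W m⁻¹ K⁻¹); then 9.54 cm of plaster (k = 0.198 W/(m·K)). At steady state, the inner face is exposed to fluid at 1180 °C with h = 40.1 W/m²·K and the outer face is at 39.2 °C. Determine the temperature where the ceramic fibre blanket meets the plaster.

Series thermal resistances, inner to outer:
  R_conv,in = 1/(hA) = 1/(40.1·3.05) = 0.008176 K/W
  R_magnesite brick = L/(kA) = 0.0972/(4.04·3.05) = 0.007888 K/W
  R_ceramic fibre blanket = L/(kA) = 0.366/(0.0883·3.05) = 1.359 K/W
  R_plaster = L/(kA) = 0.0954/(0.198·3.05) = 0.1580 K/W
ΣR = 0.008176 + 0.007888 + 1.359 + 0.1580 = 1.533 K/W
Q = ΔT/ΣR = (1180 °C − 39.2 °C)/1.533 = 744.2 W
From the inner boundary to the ceramic fibre blanket/plaster interface, ΣR_partial = 1.375 K/W.
T_interface = T_in − Q·ΣR_partial = 1180 °C − (744.2)(1.375) = 157 °C

T = 157 °C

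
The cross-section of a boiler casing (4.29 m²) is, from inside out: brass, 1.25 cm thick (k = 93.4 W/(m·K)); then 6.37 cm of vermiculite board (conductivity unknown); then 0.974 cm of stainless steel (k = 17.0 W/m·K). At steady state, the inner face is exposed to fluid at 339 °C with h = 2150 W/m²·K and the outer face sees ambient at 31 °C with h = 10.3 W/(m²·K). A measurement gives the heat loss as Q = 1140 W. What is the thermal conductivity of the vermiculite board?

k = 0.0600 W/m·K

ΣR = ΔT/Q = |339 − 31|/1140 = 0.2702 K/W
Known resistances:
  R_conv,in = 1/(hA) = 1/(2150·4.29) = 1.084×10^-4 K/W
  R_brass = L/(kA) = 0.0125/(93.4·4.29) = 3.120×10^-5 K/W
  R_stainless steel = L/(kA) = 0.00974/(17.0·4.29) = 1.336×10^-4 K/W
  R_conv,out = 1/(hA) = 1/(10.3·4.29) = 0.02263 K/W
R_vermiculite board = ΣR − ΣR_known = 0.2702 − 0.02290 = 0.2473 K/W
L/(kA) = 0.2473 ⇒ k = 0.0637/(0.2473·4.29) = 0.0600 W/m·K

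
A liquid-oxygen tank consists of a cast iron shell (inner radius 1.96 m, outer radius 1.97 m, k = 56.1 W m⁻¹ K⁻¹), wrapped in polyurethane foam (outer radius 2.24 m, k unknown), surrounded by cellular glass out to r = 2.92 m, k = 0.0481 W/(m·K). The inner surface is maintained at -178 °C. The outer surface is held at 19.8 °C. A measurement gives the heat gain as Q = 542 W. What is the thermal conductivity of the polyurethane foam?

ΣR = ΔT/Q = |-178 − 19.8|/542 = 0.3649 K/W
Known resistances:
  R_cast iron = (1/1.96 − 1/1.97)/(4πk) = 0.002590/(4π·56.1) = 3.674×10^-6 K/W
  R_cellular glass = (1/2.24 − 1/2.92)/(4πk) = 0.1040/(4π·0.0481) = 0.1720 K/W
R_polyurethane foam = ΣR − ΣR_known = 0.3649 − 0.1720 = 0.1929 K/W
(1/r₁−1/r₂)/(4πk) = 0.1929 ⇒ k = 0.06119/(4π·0.1929) = 0.0252 W/m·K

k = 0.0252 W/m·K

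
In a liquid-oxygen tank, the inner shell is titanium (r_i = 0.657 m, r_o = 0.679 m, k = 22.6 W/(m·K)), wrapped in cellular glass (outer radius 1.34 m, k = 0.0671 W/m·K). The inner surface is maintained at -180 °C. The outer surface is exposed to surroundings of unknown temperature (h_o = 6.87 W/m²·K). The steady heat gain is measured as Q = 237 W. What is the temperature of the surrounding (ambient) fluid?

Sum the resistances:
  R_titanium = (1/0.657 − 1/0.679)/(4πk) = 0.04932/(4π·22.6) = 1.736×10^-4 K/W
  R_cellular glass = (1/0.679 − 1/1.34)/(4πk) = 0.7265/(4π·0.0671) = 0.8616 K/W
  R_conv,out = 1/(4πr²h) = 1/(4π·1.34²·6.87) = 0.006451 K/W
ΣR = 0.8682 K/W
ΔT = Q·ΣR = 237 × 0.8682 = 205.8 K
Heat flows inward, so T_out = T_in + ΔT = -180 + 205.8 = 25.8 °C

T_out = 25.8 °C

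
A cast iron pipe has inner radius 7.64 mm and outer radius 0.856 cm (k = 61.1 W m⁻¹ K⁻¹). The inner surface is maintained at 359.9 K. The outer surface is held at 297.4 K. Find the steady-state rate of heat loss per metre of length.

Q' = 211 kW/m

Q' = 2πk·ΔT/ln(r₂/r₁) = 2π × 61.1 × 62.5 / ln(0.00856/0.00764) = 2.11×10^5 W/m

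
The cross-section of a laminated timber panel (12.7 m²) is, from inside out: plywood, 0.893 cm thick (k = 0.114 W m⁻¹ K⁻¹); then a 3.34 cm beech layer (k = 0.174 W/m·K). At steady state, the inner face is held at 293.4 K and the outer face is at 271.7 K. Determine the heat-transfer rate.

Q = 1020 W

Series thermal resistances, inner to outer:
  R_plywood = L/(kA) = 0.00893/(0.114·12.7) = 0.006168 K/W
  R_beech = L/(kA) = 0.0334/(0.174·12.7) = 0.01511 K/W
ΣR = 0.006168 + 0.01511 = 0.02128 K/W
Q = ΔT/ΣR = (293.4 K − 271.7 K)/0.02128 = 1020 W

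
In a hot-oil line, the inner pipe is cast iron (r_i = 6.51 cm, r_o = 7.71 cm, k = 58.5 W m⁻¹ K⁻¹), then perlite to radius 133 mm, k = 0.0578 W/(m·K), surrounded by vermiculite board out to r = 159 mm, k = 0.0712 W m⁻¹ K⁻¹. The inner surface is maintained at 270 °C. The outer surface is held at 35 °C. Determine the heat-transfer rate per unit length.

Q' = 124 W/m

Series thermal resistances, inner to outer:
  R'_cast iron = ln(0.0771/0.0651)/(2πk) = 0.1692/(2π·58.5) = 4.603×10^-4 m·K/W
  R'_perlite = ln(0.133/0.0771)/(2πk) = 0.5452/(2π·0.0578) = 1.501 m·K/W
  R'_vermiculite board = ln(0.159/0.133)/(2πk) = 0.1786/(2π·0.0712) = 0.3991 m·K/W
ΣR = 4.603×10^-4 + 1.501 + 0.3991 = 1.901 m·K/W
Q' = ΔT/ΣR = (270 °C − 35 °C)/1.901 = 124 W/m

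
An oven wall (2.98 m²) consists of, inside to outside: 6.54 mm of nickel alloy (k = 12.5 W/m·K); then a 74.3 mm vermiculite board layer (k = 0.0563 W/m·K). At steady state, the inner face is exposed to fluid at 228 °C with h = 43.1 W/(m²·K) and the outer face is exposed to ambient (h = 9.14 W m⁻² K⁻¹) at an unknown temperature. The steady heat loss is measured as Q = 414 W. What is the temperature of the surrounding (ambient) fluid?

T_out = 26.2 °C

Sum the resistances:
  R_conv,in = 1/(hA) = 1/(43.1·2.98) = 0.007786 K/W
  R_nickel alloy = L/(kA) = 0.00654/(12.5·2.98) = 1.756×10^-4 K/W
  R_vermiculite board = L/(kA) = 0.0743/(0.0563·2.98) = 0.4429 K/W
  R_conv,out = 1/(hA) = 1/(9.14·2.98) = 0.03671 K/W
ΣR = 0.4875 K/W
ΔT = Q·ΣR = 414 × 0.4875 = 201.8 K
Heat flows outward, so T_out = T_in − ΔT = 228 − 201.8 = 26.2 °C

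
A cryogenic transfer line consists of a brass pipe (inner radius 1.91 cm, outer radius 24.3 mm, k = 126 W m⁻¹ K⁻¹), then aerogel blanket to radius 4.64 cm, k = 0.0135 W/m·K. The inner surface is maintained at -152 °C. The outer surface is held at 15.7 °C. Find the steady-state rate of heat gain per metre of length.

Treat each layer as a resistance in series:
  R'_brass = ln(0.0243/0.0191)/(2πk) = 0.2408/(2π·126) = 3.041×10^-4 m·K/W
  R'_aerogel blanket = ln(0.0464/0.0243)/(2πk) = 0.6468/(2π·0.0135) = 7.626 m·K/W
ΣR = 3.041×10^-4 + 7.626 = 7.626 m·K/W
Q' = ΔT/ΣR = (-152 °C − 15.7 °C)/7.626 = -22.0 W/m
(Negative Q' ⇒ heat flows inward; heat gain = 22.0 W/m.)

Q' = 22.0 W/m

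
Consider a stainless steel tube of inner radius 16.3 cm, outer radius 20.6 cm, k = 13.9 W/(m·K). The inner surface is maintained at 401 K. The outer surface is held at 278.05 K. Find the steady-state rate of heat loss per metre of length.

Q' = 2πk·ΔT/ln(r₂/r₁) = 2π × 13.9 × 122.95 / ln(0.206/0.163) = 45900 W/m

Q' = 45.9 kW/m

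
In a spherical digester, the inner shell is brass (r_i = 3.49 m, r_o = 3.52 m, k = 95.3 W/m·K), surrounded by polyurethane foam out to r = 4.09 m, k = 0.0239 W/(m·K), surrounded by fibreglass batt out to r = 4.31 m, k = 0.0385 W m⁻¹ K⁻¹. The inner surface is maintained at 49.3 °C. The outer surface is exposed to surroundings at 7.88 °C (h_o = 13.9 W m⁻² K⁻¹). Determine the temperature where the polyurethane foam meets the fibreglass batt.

T = 14.7 °C

Treat each layer as a resistance in series:
  R_brass = (1/3.49 − 1/3.52)/(4πk) = 0.002442/(4π·95.3) = 2.039×10^-6 K/W
  R_polyurethane foam = (1/3.52 − 1/4.09)/(4πk) = 0.03959/(4π·0.0239) = 0.1318 K/W
  R_fibreglass batt = (1/4.09 − 1/4.31)/(4πk) = 0.01248/(4π·0.0385) = 0.02580 K/W
  R_conv,out = 1/(4πr²h) = 1/(4π·4.31²·13.9) = 3.082×10^-4 K/W
ΣR = 2.039×10^-6 + 0.1318 + 0.02580 + 3.082×10^-4 = 0.1579 K/W
Q = ΔT/ΣR = (49.3 °C − 7.88 °C)/0.1579 = 262.3 W
From the inner boundary to the polyurethane foam/fibreglass batt interface, ΣR_partial = 0.1318 K/W.
T_interface = T_in − Q·ΣR_partial = 49.3 °C − (262.3)(0.1318) = 14.7 °C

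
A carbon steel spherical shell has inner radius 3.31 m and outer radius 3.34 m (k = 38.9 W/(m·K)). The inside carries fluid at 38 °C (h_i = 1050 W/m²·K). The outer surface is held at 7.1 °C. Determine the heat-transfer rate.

Q = 2.48×10^6 W

Treat each layer as a resistance in series:
  R_conv,in = 1/(4πr²h) = 1/(4π·3.31²·1050) = 6.917×10^-6 K/W
  R_carbon steel = (1/3.31 − 1/3.34)/(4πk) = 0.002714/(4π·38.9) = 5.551×10^-6 K/W
ΣR = 6.917×10^-6 + 5.551×10^-6 = 1.247×10^-5 K/W
Q = ΔT/ΣR = (38 °C − 7.1 °C)/1.247×10^-5 = 2.48×10^6 W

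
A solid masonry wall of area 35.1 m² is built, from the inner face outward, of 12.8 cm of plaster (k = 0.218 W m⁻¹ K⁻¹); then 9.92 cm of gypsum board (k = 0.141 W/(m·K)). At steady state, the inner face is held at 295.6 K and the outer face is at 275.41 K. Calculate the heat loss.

Q = 549 W

Resistance network (inner→outer):
  R_plaster = L/(kA) = 0.128/(0.218·35.1) = 0.01673 K/W
  R_gypsum board = L/(kA) = 0.0992/(0.141·35.1) = 0.02004 K/W
ΣR = 0.01673 + 0.02004 = 0.03677 K/W
Q = ΔT/ΣR = (295.6 K − 275.41 K)/0.03677 = 549 W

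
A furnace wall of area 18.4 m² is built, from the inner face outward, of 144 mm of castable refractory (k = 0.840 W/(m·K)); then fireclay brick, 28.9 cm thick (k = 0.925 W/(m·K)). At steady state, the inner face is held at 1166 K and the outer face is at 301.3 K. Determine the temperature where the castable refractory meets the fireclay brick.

T = 860 K

Treat each layer as a resistance in series:
  R_castable refractory = L/(kA) = 0.144/(0.840·18.4) = 0.009317 K/W
  R_fireclay brick = L/(kA) = 0.289/(0.925·18.4) = 0.01698 K/W
ΣR = 0.009317 + 0.01698 = 0.02630 K/W
Q = ΔT/ΣR = (1166 K − 301.3 K)/0.02630 = 32880 W
From the inner boundary to the castable refractory/fireclay brick interface, ΣR_partial = 0.009317 K/W.
T_interface = T_in − Q·ΣR_partial = 1166 K − (32880)(0.009317) = 860 K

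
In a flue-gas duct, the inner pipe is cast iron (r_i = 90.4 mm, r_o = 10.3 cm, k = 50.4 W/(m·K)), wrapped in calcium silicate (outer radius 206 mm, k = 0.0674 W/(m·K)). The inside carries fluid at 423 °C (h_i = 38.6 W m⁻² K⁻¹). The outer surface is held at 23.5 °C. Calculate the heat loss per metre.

Resistance network (inner→outer):
  R'_conv,in = 1/(2πr h) = 1/(2π·0.0904·38.6) = 0.04561 m·K/W
  R'_cast iron = ln(0.103/0.0904)/(2πk) = 0.1305/(2π·50.4) = 4.120×10^-4 m·K/W
  R'_calcium silicate = ln(0.206/0.103)/(2πk) = 0.6931/(2π·0.0674) = 1.637 m·K/W
ΣR = 0.04561 + 4.120×10^-4 + 1.637 = 1.683 m·K/W
Q' = ΔT/ΣR = (423 °C − 23.5 °C)/1.683 = 237 W/m

Q' = 237 W/m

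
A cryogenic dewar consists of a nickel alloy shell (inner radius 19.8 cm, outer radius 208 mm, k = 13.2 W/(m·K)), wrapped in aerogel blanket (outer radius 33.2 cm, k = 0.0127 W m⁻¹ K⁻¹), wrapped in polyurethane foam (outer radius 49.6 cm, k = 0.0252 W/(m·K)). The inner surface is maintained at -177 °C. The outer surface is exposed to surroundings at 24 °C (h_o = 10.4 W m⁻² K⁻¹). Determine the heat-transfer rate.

Q = 13.9 W

Series thermal resistances, inner to outer:
  R_nickel alloy = (1/0.198 − 1/0.208)/(4πk) = 0.2428/(4π·13.2) = 0.001464 K/W
  R_aerogel blanket = (1/0.208 − 1/0.332)/(4πk) = 1.796/(4π·0.0127) = 11.25 K/W
  R_polyurethane foam = (1/0.332 − 1/0.496)/(4πk) = 0.9959/(4π·0.0252) = 3.145 K/W
  R_conv,out = 1/(4πr²h) = 1/(4π·0.496²·10.4) = 0.03110 K/W
ΣR = 0.001464 + 11.25 + 3.145 + 0.03110 = 14.43 K/W
Q = ΔT/ΣR = (-177 °C − 24 °C)/14.43 = -13.9 W
(Negative Q ⇒ heat flows inward; heat gain = 13.9 W.)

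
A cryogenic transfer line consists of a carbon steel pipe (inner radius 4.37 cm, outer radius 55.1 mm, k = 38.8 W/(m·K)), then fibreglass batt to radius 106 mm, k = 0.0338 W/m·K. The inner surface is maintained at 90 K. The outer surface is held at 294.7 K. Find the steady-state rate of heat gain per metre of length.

Q' = 66.4 W/m

Treat each layer as a resistance in series:
  R'_carbon steel = ln(0.0551/0.0437)/(2πk) = 0.2318/(2π·38.8) = 9.508×10^-4 m·K/W
  R'_fibreglass batt = ln(0.106/0.0551)/(2πk) = 0.6543/(2π·0.0338) = 3.081 m·K/W
ΣR = 9.508×10^-4 + 3.081 = 3.082 m·K/W
Q' = ΔT/ΣR = (90 K − 294.7 K)/3.082 = -66.4 W/m
(Negative Q' ⇒ heat flows inward; heat gain = 66.4 W/m.)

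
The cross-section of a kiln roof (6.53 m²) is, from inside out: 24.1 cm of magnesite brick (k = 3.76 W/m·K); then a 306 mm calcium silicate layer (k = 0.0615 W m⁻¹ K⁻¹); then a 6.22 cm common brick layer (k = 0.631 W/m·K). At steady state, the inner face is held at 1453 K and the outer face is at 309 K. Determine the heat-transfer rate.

Q = 1450 W

Series thermal resistances, inner to outer:
  R_magnesite brick = L/(kA) = 0.241/(3.76·6.53) = 0.009816 K/W
  R_calcium silicate = L/(kA) = 0.306/(0.0615·6.53) = 0.7620 K/W
  R_common brick = L/(kA) = 0.0622/(0.631·6.53) = 0.01510 K/W
ΣR = 0.009816 + 0.7620 + 0.01510 = 0.7869 K/W
Q = ΔT/ΣR = (1453 K − 309 K)/0.7869 = 1450 W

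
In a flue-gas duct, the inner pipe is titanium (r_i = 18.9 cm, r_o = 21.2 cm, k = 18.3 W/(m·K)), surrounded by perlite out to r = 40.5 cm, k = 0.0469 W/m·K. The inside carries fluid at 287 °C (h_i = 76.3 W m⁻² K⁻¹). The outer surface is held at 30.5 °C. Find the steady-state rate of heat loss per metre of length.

Treat each layer as a resistance in series:
  R'_conv,in = 1/(2πr h) = 1/(2π·0.189·76.3) = 0.01104 m·K/W
  R'_titanium = ln(0.212/0.189)/(2πk) = 0.1148/(2π·18.3) = 9.988×10^-4 m·K/W
  R'_perlite = ln(0.405/0.212)/(2πk) = 0.6473/(2π·0.0469) = 2.197 m·K/W
ΣR = 0.01104 + 9.988×10^-4 + 2.197 = 2.209 m·K/W
Q' = ΔT/ΣR = (287 °C − 30.5 °C)/2.209 = 116 W/m

Q' = 116 W/m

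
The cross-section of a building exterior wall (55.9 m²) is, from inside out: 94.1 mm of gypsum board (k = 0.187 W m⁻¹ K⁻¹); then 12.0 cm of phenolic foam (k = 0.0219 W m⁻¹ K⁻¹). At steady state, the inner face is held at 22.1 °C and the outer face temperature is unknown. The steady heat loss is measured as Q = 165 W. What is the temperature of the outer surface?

Sum the resistances:
  R_gypsum board = L/(kA) = 0.0941/(0.187·55.9) = 0.009002 K/W
  R_phenolic foam = L/(kA) = 0.120/(0.0219·55.9) = 0.09802 K/W
ΣR = 0.1070 K/W
ΔT = Q·ΣR = 165 × 0.1070 = 17.66 K
Heat flows outward, so T_out = T_in − ΔT = 22.1 − 17.66 = 4.44 °C

T_out = 4.44 °C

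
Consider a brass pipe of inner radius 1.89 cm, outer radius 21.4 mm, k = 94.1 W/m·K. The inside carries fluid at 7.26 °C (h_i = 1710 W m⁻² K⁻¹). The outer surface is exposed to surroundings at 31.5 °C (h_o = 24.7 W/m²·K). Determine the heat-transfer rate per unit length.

Q' = 79.2 W/m

Series thermal resistances, inner to outer:
  R'_conv,in = 1/(2πr h) = 1/(2π·0.0189·1710) = 0.004925 m·K/W
  R'_brass = ln(0.0214/0.0189)/(2πk) = 0.1242/(2π·94.1) = 2.101×10^-4 m·K/W
  R'_conv,out = 1/(2πr h) = 1/(2π·0.0214·24.7) = 0.3011 m·K/W
ΣR = 0.004925 + 2.101×10^-4 + 0.3011 = 0.3062 m·K/W
Q' = ΔT/ΣR = (7.26 °C − 31.5 °C)/0.3062 = -79.2 W/m
(Negative Q' ⇒ heat flows inward; heat gain = 79.2 W/m.)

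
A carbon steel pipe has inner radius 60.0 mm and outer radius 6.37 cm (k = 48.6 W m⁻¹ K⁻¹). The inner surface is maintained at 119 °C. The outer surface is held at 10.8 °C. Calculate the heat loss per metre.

Q' = 5.52×10^5 W/m

Q' = 2πk·ΔT/ln(r₂/r₁) = 2π × 48.6 × 108.2 / ln(0.0637/0.0600) = 5.52×10^5 W/m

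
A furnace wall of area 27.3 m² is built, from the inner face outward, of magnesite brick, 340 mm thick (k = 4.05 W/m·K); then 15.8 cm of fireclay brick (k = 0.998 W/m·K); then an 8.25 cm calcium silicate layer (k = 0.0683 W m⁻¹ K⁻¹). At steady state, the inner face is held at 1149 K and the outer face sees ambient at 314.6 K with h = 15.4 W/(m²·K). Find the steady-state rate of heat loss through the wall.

Q = 15.0 kW

Resistance network (inner→outer):
  R_magnesite brick = L/(kA) = 0.340/(4.05·27.3) = 0.003075 K/W
  R_fireclay brick = L/(kA) = 0.158/(0.998·27.3) = 0.005799 K/W
  R_calcium silicate = L/(kA) = 0.0825/(0.0683·27.3) = 0.04425 K/W
  R_conv,out = 1/(hA) = 1/(15.4·27.3) = 0.002379 K/W
ΣR = 0.003075 + 0.005799 + 0.04425 + 0.002379 = 0.05550 K/W
Q = ΔT/ΣR = (1149 K − 314.6 K)/0.05550 = 15000 W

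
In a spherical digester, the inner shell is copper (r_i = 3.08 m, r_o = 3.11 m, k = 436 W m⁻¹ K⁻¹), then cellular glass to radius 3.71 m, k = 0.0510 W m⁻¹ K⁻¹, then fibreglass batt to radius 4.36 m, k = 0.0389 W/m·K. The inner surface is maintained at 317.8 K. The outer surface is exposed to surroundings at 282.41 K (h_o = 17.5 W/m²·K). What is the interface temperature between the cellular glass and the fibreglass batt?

T = 300.2 K

Series thermal resistances, inner to outer:
  R_copper = (1/3.08 − 1/3.11)/(4πk) = 0.003132/(4π·436) = 5.716×10^-7 K/W
  R_cellular glass = (1/3.11 − 1/3.71)/(4πk) = 0.05200/(4π·0.0510) = 0.08114 K/W
  R_fibreglass batt = (1/3.71 − 1/4.36)/(4πk) = 0.04018/(4π·0.0389) = 0.08220 K/W
  R_conv,out = 1/(4πr²h) = 1/(4π·4.36²·17.5) = 2.392×10^-4 K/W
ΣR = 5.716×10^-7 + 0.08114 + 0.08220 + 2.392×10^-4 = 0.1636 K/W
Q = ΔT/ΣR = (317.8 K − 282.41 K)/0.1636 = 216.3 W
From the inner boundary to the cellular glass/fibreglass batt interface, ΣR_partial = 0.08114 K/W.
T_interface = T_in − Q·ΣR_partial = 317.8 K − (216.3)(0.08114) = 300.2 K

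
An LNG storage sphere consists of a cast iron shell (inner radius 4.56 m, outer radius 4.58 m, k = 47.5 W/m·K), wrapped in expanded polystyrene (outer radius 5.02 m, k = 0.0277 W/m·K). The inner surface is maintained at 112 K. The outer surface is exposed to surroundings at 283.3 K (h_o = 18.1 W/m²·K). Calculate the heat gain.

Q = 3.11 kW

Resistance network (inner→outer):
  R_cast iron = (1/4.56 − 1/4.58)/(4πk) = 9.576×10^-4/(4π·47.5) = 1.604×10^-6 K/W
  R_expanded polystyrene = (1/4.58 − 1/5.02)/(4πk) = 0.01914/(4π·0.0277) = 0.05498 K/W
  R_conv,out = 1/(4πr²h) = 1/(4π·5.02²·18.1) = 1.745×10^-4 K/W
ΣR = 1.604×10^-6 + 0.05498 + 1.745×10^-4 = 0.05516 K/W
Q = ΔT/ΣR = (112 K − 283.3 K)/0.05516 = -3110 W
(Negative Q ⇒ heat flows inward; heat gain = 3110 W.)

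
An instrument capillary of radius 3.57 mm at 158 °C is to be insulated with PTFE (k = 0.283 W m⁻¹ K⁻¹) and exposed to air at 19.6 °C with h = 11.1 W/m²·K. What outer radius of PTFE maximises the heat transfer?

r_cr = 2.55 cm

For a cylinder, r_cr = k_ins/h = 0.283/11.1 = 0.0255 m = 2.55 cm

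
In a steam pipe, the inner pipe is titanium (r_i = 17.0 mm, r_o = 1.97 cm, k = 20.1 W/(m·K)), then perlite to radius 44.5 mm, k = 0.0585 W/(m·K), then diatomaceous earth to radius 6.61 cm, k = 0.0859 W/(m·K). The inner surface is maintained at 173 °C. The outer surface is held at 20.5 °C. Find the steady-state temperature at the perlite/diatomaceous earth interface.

Series thermal resistances, inner to outer:
  R'_titanium = ln(0.0197/0.0170)/(2πk) = 0.1474/(2π·20.1) = 0.001167 m·K/W
  R'_perlite = ln(0.0445/0.0197)/(2πk) = 0.8149/(2π·0.0585) = 2.217 m·K/W
  R'_diatomaceous earth = ln(0.0661/0.0445)/(2πk) = 0.3957/(2π·0.0859) = 0.7331 m·K/W
ΣR = 0.001167 + 2.217 + 0.7331 = 2.951 m·K/W
Q' = ΔT/ΣR = (173 °C − 20.5 °C)/2.951 = 51.68 W/m
From the inner boundary to the perlite/diatomaceous earth interface, ΣR_partial = 2.218 m·K/W.
T_interface = T_in − Q'·ΣR_partial = 173 °C − (51.68)(2.218) = 58.4 °C

T = 58.4 °C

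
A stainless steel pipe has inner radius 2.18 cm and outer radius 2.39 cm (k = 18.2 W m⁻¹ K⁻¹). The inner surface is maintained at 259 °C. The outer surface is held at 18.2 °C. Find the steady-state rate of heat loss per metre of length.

Q' = 299 kW/m

Q' = 2πk·ΔT/ln(r₂/r₁) = 2π × 18.2 × 240.8 / ln(0.0239/0.0218) = 2.99×10^5 W/m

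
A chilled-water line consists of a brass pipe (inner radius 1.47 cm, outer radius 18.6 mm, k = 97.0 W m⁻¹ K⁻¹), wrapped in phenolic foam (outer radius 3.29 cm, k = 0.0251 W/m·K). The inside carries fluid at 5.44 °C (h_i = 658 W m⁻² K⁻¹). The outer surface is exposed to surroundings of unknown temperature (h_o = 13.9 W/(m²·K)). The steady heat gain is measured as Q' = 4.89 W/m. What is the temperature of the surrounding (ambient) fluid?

T_out = 24.9 °C

Series resistances:
  R'_conv,in = 1/(2πr h) = 1/(2π·0.0147·658) = 0.01645 m·K/W
  R'_brass = ln(0.0186/0.0147)/(2πk) = 0.2353/(2π·97.0) = 3.861×10^-4 m·K/W
  R'_phenolic foam = ln(0.0329/0.0186)/(2πk) = 0.5703/(2π·0.0251) = 3.616 m·K/W
  R'_conv,out = 1/(2πr h) = 1/(2π·0.0329·13.9) = 0.3480 m·K/W
ΣR = 3.981 m·K/W
ΔT = Q'·ΣR = 4.89 × 3.981 = 19.47 K
Heat flows inward, so T_out = T_in + ΔT = 5.44 + 19.47 = 24.9 °C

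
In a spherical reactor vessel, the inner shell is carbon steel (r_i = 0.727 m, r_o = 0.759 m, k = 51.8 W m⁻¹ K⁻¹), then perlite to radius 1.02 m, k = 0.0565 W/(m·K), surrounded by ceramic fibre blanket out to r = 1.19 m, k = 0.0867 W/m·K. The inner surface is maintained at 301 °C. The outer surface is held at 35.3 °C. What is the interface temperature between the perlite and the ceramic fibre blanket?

Resistance network (inner→outer):
  R_carbon steel = (1/0.727 − 1/0.759)/(4πk) = 0.05799/(4π·51.8) = 8.909×10^-5 K/W
  R_perlite = (1/0.759 − 1/1.02)/(4πk) = 0.3371/(4π·0.0565) = 0.4748 K/W
  R_ceramic fibre blanket = (1/1.02 − 1/1.19)/(4πk) = 0.1401/(4π·0.0867) = 0.1286 K/W
ΣR = 8.909×10^-5 + 0.4748 + 0.1286 = 0.6035 K/W
Q = ΔT/ΣR = (301 °C − 35.3 °C)/0.6035 = 440.3 W
From the inner boundary to the perlite/ceramic fibre blanket interface, ΣR_partial = 0.4749 K/W.
T_interface = T_in − Q·ΣR_partial = 301 °C − (440.3)(0.4749) = 91.9 °C

T = 91.9 °C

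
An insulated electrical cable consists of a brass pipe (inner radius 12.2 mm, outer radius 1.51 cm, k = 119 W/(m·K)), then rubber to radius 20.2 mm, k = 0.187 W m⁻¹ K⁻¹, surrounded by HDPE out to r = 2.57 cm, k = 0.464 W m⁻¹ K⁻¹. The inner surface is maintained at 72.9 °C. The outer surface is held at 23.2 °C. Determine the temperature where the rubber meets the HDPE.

T = 35.6 °C

Treat each layer as a resistance in series:
  R'_brass = ln(0.0151/0.0122)/(2πk) = 0.2133/(2π·119) = 2.852×10^-4 m·K/W
  R'_rubber = ln(0.0202/0.0151)/(2πk) = 0.2910/(2π·0.187) = 0.2477 m·K/W
  R'_HDPE = ln(0.0257/0.0202)/(2πk) = 0.2408/(2π·0.464) = 0.08260 m·K/W
ΣR = 2.852×10^-4 + 0.2477 + 0.08260 = 0.3306 m·K/W
Q' = ΔT/ΣR = (72.9 °C − 23.2 °C)/0.3306 = 150.3 W/m
From the inner boundary to the rubber/HDPE interface, ΣR_partial = 0.2480 m·K/W.
T_interface = T_in − Q'·ΣR_partial = 72.9 °C − (150.3)(0.2480) = 35.6 °C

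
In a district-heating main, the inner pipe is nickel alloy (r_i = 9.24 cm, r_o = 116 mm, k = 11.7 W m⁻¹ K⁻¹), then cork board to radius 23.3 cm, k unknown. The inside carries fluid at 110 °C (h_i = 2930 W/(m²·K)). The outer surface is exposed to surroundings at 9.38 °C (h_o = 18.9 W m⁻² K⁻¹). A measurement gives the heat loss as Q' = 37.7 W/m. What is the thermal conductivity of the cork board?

k = 0.0422 W/m·K

ΣR = ΔT/Q' = |110 − 9.38|/37.7 = 2.669 m·K/W
Known resistances:
  R'_conv,in = 1/(2πr h) = 1/(2π·0.0924·2930) = 5.879×10^-4 m·K/W
  R'_nickel alloy = ln(0.116/0.0924)/(2πk) = 0.2275/(2π·11.7) = 0.003094 m·K/W
  R'_conv,out = 1/(2πr h) = 1/(2π·0.233·18.9) = 0.03614 m·K/W
R_cork board = ΣR − ΣR_known = 2.669 − 0.03982 = 2.629 m·K/W
ln(r₂/r₁)/(2πk) = 2.629 ⇒ k = 0.6974/(2π·2.629) = 0.0422 W/m·K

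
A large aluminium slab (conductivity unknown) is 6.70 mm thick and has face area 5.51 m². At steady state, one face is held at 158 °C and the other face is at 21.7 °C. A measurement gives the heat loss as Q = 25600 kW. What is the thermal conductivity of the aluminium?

ΣR = ΔT/Q = |158 − 21.7|/2.56×10^7 = 5.324×10^-6 K/W
L/(kA) = 5.324×10^-6 ⇒ k = 0.00670/(5.324×10^-6·5.51) = 228 W/m·K

k = 228 W/m·K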